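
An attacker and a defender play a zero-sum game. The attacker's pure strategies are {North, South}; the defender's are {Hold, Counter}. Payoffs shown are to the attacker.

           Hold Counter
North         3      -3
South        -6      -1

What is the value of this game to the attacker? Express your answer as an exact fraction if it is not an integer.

-21/11

Row minima: North → -3, South → -6; maximin = -3.
Column maxima: Hold → 3, Counter → -1; minimax = -1.
-3 ≠ -1, so there is no saddle point; optimal play is mixed.
Let the attacker play North with probability p. Expected payoff against Hold: 3p + (-6)(1−p) = 9p − 6; against Counter: (-3)p + (-1)(1−p) = −2p − 1.
Setting these equal: 9p − 6 = −2p − 1 ⇒ 11p = 5 ⇒ p = 5/11, and the value is (9)·(5/11) − 6 = -21/11.
For the defender: with q = P(Hold), equating North's and South's payoffs gives 6q − 3 = −5q − 1 ⇒ q = 2/11.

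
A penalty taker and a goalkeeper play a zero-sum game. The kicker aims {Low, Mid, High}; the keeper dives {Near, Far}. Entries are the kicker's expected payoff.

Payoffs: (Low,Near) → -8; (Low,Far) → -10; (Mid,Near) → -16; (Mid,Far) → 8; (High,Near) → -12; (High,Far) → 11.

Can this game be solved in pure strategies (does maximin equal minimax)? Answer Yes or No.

Row minima: Low → -10, Mid → -16, High → -12; maximin = -10.
Column maxima: Near → -8, Far → 11; minimax = -8.
-10 ≠ -8, so no pure-strategy equilibrium exists.

No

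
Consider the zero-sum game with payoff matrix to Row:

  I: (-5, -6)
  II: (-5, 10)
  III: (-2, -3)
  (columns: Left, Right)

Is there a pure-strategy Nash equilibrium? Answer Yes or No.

Row minima: I → -6, II → -5, III → -3; maximin = -3.
Column maxima: Left → -2, Right → 10; minimax = -2.
-3 ≠ -2, so no pure-strategy equilibrium exists.

No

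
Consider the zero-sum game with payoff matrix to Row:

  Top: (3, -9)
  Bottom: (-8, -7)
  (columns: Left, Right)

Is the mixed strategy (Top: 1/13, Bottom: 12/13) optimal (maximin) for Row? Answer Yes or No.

Against Left this mix gives (1/13)·3 + (12/13)·(-8) = -93/13.
Against Right this mix gives (1/13)·(-9) + (12/13)·(-7) = -93/13.
All of Column's active replies (Left, Right) yield -93/13, and no column does worse for Row. The mix makes Column indifferent and guarantees -93/13, so it is optimal.

Yes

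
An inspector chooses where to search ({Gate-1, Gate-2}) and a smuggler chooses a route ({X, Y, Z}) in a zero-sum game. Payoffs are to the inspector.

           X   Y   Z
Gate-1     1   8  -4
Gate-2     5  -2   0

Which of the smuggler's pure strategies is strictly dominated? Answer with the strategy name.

X

Z holds the inspector's payoff strictly below X in every row: -4 < 1, 0 < 5.
So X is strictly dominated for the smuggler.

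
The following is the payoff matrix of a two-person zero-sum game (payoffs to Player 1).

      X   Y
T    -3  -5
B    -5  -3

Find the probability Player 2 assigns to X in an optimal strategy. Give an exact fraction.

Row minima: T → -5, B → -5; maximin = -5.
Column maxima: X → -3, Y → -3; minimax = -3.
-5 ≠ -3, so there is no saddle point; optimal play is mixed.
Let Player 1 play T with probability p. Expected payoff against X: (-3)p + (-5)(1−p) = 2p − 5; against Y: (-5)p + (-3)(1−p) = −2p − 3.
Setting these equal: 2p − 5 = −2p − 3 ⇒ 4p = 2 ⇒ p = 1/2, and the value is (2)·(1/2) − 5 = -4.
For Player 2: with q = P(X), equating T's and B's payoffs gives 2q − 5 = −2q − 3 ⇒ q = 1/2.

1/2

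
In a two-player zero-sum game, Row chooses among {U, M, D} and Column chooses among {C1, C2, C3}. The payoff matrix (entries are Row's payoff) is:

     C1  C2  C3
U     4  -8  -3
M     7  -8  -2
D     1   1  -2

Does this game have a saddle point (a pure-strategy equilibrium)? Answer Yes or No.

Yes

Row minima: U → -8, M → -8, D → -2; maximin = -2.
Column maxima: C1 → 7, C2 → 1, C3 → -2; minimax = -2.
maximin = minimax = -2, so a saddle point exists.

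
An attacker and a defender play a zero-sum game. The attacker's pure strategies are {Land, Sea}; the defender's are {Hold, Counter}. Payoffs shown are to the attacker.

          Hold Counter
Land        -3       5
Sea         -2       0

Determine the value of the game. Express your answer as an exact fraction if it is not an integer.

Row minima: Land → -3, Sea → -2; maximin = -2.
Column maxima: Hold → -2, Counter → 5; minimax = -2.
Since maximin = minimax = -2, there is a saddle point and the value is -2.

-2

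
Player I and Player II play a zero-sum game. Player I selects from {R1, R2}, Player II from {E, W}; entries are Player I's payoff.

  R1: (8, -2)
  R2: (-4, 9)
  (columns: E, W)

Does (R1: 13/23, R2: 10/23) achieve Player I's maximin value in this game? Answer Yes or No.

Yes

Against E this mix gives (13/23)·8 + (10/23)·(-4) = 64/23.
Against W this mix gives (13/23)·(-2) + (10/23)·9 = 64/23.
All of Player II's active replies (E, W) yield 64/23, and no column does worse for Player I. The mix makes Player II indifferent and guarantees 64/23, so it is optimal.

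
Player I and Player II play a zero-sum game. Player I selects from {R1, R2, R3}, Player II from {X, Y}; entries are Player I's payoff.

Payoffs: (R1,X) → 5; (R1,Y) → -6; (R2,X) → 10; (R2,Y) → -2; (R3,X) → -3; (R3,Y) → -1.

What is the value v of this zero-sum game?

Row minima: R1 → -6, R2 → -2, R3 → -3; maximin = -2.
Column maxima: X → 10, Y → -1; minimax = -1.
-2 ≠ -1, so there is no saddle point; optimal play is mixed.
R1 is strictly dominated by R2, so Player I never plays it.
On the remaining 2×2 (R2, R3 vs X, Y):
Let Player I play R2 with probability p. Expected payoff against X: 10p + (-3)(1−p) = 13p − 3; against Y: (-2)p + (-1)(1−p) = −p − 1.
Setting these equal: 13p − 3 = −p − 1 ⇒ 14p = 2 ⇒ p = 1/7, and the value is (13)·(1/7) − 3 = -8/7.
For Player II: with q = P(X), equating R2's and R3's payoffs gives 12q − 2 = −2q − 1 ⇒ q = 1/14.

-8/7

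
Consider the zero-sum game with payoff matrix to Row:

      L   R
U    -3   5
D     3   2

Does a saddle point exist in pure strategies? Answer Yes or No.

Row minima: U → -3, D → 2; maximin = 2.
Column maxima: L → 3, R → 5; minimax = 3.
2 ≠ 3, so no pure-strategy equilibrium exists.

No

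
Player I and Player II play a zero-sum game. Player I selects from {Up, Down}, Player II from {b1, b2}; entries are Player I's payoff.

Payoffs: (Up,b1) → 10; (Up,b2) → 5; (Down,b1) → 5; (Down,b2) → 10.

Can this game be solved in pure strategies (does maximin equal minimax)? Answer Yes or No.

Row minima: Up → 5, Down → 5; maximin = 5.
Column maxima: b1 → 10, b2 → 10; minimax = 10.
5 ≠ 10, so no pure-strategy equilibrium exists.

No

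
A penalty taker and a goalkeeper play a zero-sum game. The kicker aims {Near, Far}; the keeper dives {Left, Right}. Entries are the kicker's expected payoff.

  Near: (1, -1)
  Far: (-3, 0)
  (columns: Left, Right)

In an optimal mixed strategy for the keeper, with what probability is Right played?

4/5

Row minima: Near → -1, Far → -3; maximin = -1.
Column maxima: Left → 1, Right → 0; minimax = 0.
-1 ≠ 0, so there is no saddle point; optimal play is mixed.
Let the kicker play Near with probability p. Expected payoff against Left: 1p + (-3)(1−p) = 4p − 3; against Right: (-1)p + 0(1−p) = −p.
Setting these equal: 4p − 3 = −p ⇒ 5p = 3 ⇒ p = 3/5, and the value is (4)·(3/5) − 3 = -3/5.
For the keeper: with q = P(Left), equating Near's and Far's payoffs gives 2q − 1 = −3q ⇒ q = 1/5.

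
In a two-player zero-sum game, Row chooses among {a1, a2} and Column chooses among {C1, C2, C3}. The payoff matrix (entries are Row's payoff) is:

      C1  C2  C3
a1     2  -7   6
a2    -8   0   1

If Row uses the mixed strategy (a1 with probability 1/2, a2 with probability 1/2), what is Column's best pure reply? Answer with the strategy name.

C2

If Column plays C1, Row's expected payoff is (1/2)·2 + (1/2)·(-8) = -3.
If Column plays C2, Row's expected payoff is (1/2)·(-7) + (1/2)·0 = -7/2.
If Column plays C3, Row's expected payoff is (1/2)·6 + (1/2)·1 = 7/2.
Column minimizes Row's payoff; the smallest is -7/2, so the best response is C2.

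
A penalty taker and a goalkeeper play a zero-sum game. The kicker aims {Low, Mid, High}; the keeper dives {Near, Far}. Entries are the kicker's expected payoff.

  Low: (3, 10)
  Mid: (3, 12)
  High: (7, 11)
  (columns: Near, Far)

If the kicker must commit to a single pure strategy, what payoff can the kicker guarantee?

Row minima: Low → 3, Mid → 3, High → 7.
The best of these is 7.

7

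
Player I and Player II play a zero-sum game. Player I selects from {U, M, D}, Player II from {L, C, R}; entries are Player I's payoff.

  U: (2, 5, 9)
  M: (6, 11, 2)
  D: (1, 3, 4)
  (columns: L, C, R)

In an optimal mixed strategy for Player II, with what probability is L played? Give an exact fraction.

Row minima: U → 2, M → 2, D → 1; maximin = 2.
Column maxima: L → 6, C → 11, R → 9; minimax = 6.
2 ≠ 6, so there is no saddle point; optimal play is mixed.
D is strictly dominated by U, so Player I never plays it.
C is strictly dominated by L (it gives Player I strictly more in every row), so Player II never plays it.
On the remaining 2×2 (U, M vs L, R):
Let Player I play U with probability p. Expected payoff against L: 2p + 6(1−p) = −4p + 6; against R: 9p + 2(1−p) = 7p + 2.
Setting these equal: −4p + 6 = 7p + 2 ⇒ −11p = -4 ⇒ p = 4/11, and the value is (-4)·(4/11) + 6 = 50/11.
For Player II: with q = P(L), equating U's and M's payoffs gives −7q + 9 = 4q + 2 ⇒ q = 7/11.

7/11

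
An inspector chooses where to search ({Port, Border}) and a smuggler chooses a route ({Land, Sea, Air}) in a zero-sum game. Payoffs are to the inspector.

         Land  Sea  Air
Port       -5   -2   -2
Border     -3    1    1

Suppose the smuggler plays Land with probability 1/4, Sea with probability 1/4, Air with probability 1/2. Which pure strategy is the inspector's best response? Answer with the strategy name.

Expected payoff of Port: (1/4)·(-5) + (1/4)·(-2) + (1/2)·(-2) = -11/4.
Expected payoff of Border: (1/4)·(-3) + (1/4)·1 + (1/2)·1 = 0.
The largest is 0, so the inspector's best response is Border.

Border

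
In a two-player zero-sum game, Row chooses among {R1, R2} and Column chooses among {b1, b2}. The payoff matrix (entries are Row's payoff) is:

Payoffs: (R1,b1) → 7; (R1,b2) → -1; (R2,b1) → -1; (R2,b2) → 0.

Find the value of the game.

Row minima: R1 → -1, R2 → -1; maximin = -1.
Column maxima: b1 → 7, b2 → 0; minimax = 0.
-1 ≠ 0, so there is no saddle point; optimal play is mixed.
Let Row play R1 with probability p. Expected payoff against b1: 7p + (-1)(1−p) = 8p − 1; against b2: (-1)p + 0(1−p) = −p.
Setting these equal: 8p − 1 = −p ⇒ 9p = 1 ⇒ p = 1/9, and the value is (8)·(1/9) − 1 = -1/9.
For Column: with q = P(b1), equating R1's and R2's payoffs gives 8q − 1 = −q ⇒ q = 1/9.

-1/9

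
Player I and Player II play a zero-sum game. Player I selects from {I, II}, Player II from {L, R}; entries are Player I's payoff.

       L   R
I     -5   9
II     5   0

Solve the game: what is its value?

45/19

Row minima: I → -5, II → 0; maximin = 0.
Column maxima: L → 5, R → 9; minimax = 5.
0 ≠ 5, so there is no saddle point; optimal play is mixed.
Let Player I play I with probability p. Expected payoff against L: (-5)p + 5(1−p) = −10p + 5; against R: 9p + 0(1−p) = 9p.
Setting these equal: −10p + 5 = 9p ⇒ −19p = -5 ⇒ p = 5/19, and the value is (-10)·(5/19) + 5 = 45/19.
For Player II: with q = P(L), equating I's and II's payoffs gives −14q + 9 = 5q ⇒ q = 9/19.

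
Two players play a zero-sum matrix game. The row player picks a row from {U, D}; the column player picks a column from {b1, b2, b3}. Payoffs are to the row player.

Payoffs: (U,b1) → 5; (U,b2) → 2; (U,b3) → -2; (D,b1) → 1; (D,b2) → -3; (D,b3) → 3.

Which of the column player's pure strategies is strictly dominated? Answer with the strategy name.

b2 holds the row player's payoff strictly below b1 in every row: 2 < 5, -3 < 1.
So b1 is strictly dominated for the column player.

b1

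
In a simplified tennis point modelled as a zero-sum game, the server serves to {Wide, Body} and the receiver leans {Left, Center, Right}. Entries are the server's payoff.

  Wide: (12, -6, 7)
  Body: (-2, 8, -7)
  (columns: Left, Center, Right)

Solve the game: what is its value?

1/2

Row minima: Wide → -6, Body → -7; maximin = -6.
Column maxima: Left → 12, Center → 8, Right → 7; minimax = 7.
-6 ≠ 7, so there is no saddle point; optimal play is mixed.
Left is strictly dominated by Right (it gives the server strictly more in every row), so the receiver never plays it.
On the remaining 2×2 (Wide, Body vs Center, Right):
Let the server play Wide with probability p. Expected payoff against Center: (-6)p + 8(1−p) = −14p + 8; against Right: 7p + (-7)(1−p) = 14p − 7.
Setting these equal: −14p + 8 = 14p − 7 ⇒ −28p = -15 ⇒ p = 15/28, and the value is (-14)·(15/28) + 8 = 1/2.
For the receiver: with q = P(Center), equating Wide's and Body's payoffs gives −13q + 7 = 15q − 7 ⇒ q = 1/2.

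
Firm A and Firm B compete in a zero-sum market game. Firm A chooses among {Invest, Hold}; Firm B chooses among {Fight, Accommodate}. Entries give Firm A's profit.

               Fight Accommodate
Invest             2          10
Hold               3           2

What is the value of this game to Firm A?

26/9

Row minima: Invest → 2, Hold → 2; maximin = 2.
Column maxima: Fight → 3, Accommodate → 10; minimax = 3.
2 ≠ 3, so there is no saddle point; optimal play is mixed.
Let Firm A play Invest with probability p. Expected payoff against Fight: 2p + 3(1−p) = −p + 3; against Accommodate: 10p + 2(1−p) = 8p + 2.
Setting these equal: −p + 3 = 8p + 2 ⇒ −9p = -1 ⇒ p = 1/9, and the value is (-1)·(1/9) + 3 = 26/9.
For Firm B: with q = P(Fight), equating Invest's and Hold's payoffs gives −8q + 10 = q + 2 ⇒ q = 8/9.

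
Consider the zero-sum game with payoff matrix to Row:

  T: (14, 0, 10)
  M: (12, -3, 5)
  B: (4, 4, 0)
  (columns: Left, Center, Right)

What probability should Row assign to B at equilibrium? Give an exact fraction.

5/7

Row minima: T → 0, M → -3, B → 0; maximin = 0.
Column maxima: Left → 14, Center → 4, Right → 10; minimax = 4.
0 ≠ 4, so there is no saddle point; optimal play is mixed.
M is strictly dominated by T, so Row never plays it.
Left is strictly dominated by Right (it gives Row strictly more in every row), so Column never plays it.
On the remaining 2×2 (T, B vs Center, Right):
Let Row play T with probability p. Expected payoff against Center: 0p + 4(1−p) = −4p + 4; against Right: 10p + 0(1−p) = 10p.
Setting these equal: −4p + 4 = 10p ⇒ −14p = -4 ⇒ p = 2/7, and the value is (-4)·(2/7) + 4 = 20/7.
For Column: with q = P(Center), equating T's and B's payoffs gives −10q + 10 = 4q ⇒ q = 5/7.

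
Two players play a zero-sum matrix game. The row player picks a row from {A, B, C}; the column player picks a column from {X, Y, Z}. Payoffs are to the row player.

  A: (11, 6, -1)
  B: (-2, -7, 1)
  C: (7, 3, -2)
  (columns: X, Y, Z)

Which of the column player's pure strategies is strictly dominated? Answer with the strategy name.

X

Y holds the row player's payoff strictly below X in every row: 6 < 11, -7 < -2, 3 < 7.
So X is strictly dominated for the column player.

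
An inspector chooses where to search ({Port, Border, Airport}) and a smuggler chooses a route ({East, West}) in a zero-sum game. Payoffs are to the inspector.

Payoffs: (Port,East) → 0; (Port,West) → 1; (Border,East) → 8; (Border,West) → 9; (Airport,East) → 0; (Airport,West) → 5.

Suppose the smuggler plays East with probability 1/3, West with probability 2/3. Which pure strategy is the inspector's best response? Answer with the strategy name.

Expected payoff of Port: (1/3)·0 + (2/3)·1 = 2/3.
Expected payoff of Border: (1/3)·8 + (2/3)·9 = 26/3.
Expected payoff of Airport: (1/3)·0 + (2/3)·5 = 10/3.
The largest is 26/3, so the inspector's best response is Border.

Border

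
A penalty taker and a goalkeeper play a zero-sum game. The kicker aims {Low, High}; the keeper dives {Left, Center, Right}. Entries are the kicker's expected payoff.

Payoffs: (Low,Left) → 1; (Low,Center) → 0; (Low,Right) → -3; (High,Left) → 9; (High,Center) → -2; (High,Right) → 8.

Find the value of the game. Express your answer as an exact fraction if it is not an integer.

-6/13

Row minima: Low → -3, High → -2; maximin = -2.
Column maxima: Left → 9, Center → 0, Right → 8; minimax = 0.
-2 ≠ 0, so there is no saddle point; optimal play is mixed.
Left is strictly dominated by Center (it gives the kicker strictly more in every row), so the keeper never plays it.
On the remaining 2×2 (Low, High vs Center, Right):
Let the kicker play Low with probability p. Expected payoff against Center: 0p + (-2)(1−p) = 2p − 2; against Right: (-3)p + 8(1−p) = −11p + 8.
Setting these equal: 2p − 2 = −11p + 8 ⇒ 13p = 10 ⇒ p = 10/13, and the value is (2)·(10/13) − 2 = -6/13.
For the keeper: with q = P(Center), equating Low's and High's payoffs gives 3q − 3 = −10q + 8 ⇒ q = 11/13.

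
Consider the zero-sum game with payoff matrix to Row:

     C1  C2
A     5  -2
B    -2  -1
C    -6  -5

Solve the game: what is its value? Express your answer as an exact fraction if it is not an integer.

-9/8

Row minima: A → -2, B → -2, C → -6; maximin = -2.
Column maxima: C1 → 5, C2 → -1; minimax = -1.
-2 ≠ -1, so there is no saddle point; optimal play is mixed.
C is strictly dominated by A, so Row never plays it.
On the remaining 2×2 (A, B vs C1, C2):
Let Row play A with probability p. Expected payoff against C1: 5p + (-2)(1−p) = 7p − 2; against C2: (-2)p + (-1)(1−p) = −p − 1.
Setting these equal: 7p − 2 = −p − 1 ⇒ 8p = 1 ⇒ p = 1/8, and the value is (7)·(1/8) − 2 = -9/8.
For Column: with q = P(C1), equating A's and B's payoffs gives 7q − 2 = −q − 1 ⇒ q = 1/8.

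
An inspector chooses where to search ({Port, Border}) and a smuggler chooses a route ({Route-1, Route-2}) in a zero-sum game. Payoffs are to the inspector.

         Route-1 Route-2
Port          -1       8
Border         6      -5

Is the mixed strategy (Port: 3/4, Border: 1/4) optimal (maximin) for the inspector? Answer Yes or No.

No

Against Route-1 this mix gives (3/4)·(-1) + (1/4)·6 = 3/4.
Against Route-2 this mix gives (3/4)·8 + (1/4)·(-5) = 19/4.
The smuggler will play Route-1, holding the inspector to 3/4. Shifting weight toward the row that does better against Route-1 would raise this floor (the equalizing mix achieves 43/20 against both Route-1 and Route-2), so the proposed strategy is not optimal.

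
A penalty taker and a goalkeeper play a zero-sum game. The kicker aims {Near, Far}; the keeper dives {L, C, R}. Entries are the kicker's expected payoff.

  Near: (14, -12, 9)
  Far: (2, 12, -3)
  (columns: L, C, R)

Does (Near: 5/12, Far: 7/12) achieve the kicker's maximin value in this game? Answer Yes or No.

Against L this mix gives (5/12)·14 + (7/12)·2 = 7.
Against C this mix gives (5/12)·(-12) + (7/12)·12 = 2.
Against R this mix gives (5/12)·9 + (7/12)·(-3) = 2.
All of the keeper's active replies (C, R) yield 2, and no column does worse for the kicker. The mix makes the keeper indifferent and guarantees 2, so it is optimal.

Yes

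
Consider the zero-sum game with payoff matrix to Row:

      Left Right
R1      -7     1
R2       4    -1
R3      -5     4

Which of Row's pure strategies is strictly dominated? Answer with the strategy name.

R3 gives a strictly higher payoff than R1 against every column: -5 > -7, 4 > 1.
So R1 is strictly dominated and Row never plays it.

R1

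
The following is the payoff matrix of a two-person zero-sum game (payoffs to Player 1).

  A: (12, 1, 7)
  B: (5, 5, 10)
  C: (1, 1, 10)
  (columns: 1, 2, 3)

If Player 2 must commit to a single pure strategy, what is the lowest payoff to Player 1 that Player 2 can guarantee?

Column maxima: 1 → 12, 2 → 5, 3 → 10.
The smallest of these is 5.

5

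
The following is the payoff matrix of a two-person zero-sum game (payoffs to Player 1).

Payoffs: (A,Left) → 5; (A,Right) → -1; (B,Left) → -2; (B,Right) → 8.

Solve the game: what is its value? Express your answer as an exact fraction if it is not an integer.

19/8

Row minima: A → -1, B → -2; maximin = -1.
Column maxima: Left → 5, Right → 8; minimax = 5.
-1 ≠ 5, so there is no saddle point; optimal play is mixed.
Let Player 1 play A with probability p. Expected payoff against Left: 5p + (-2)(1−p) = 7p − 2; against Right: (-1)p + 8(1−p) = −9p + 8.
Setting these equal: 7p − 2 = −9p + 8 ⇒ 16p = 10 ⇒ p = 5/8, and the value is (7)·(5/8) − 2 = 19/8.
For Player 2: with q = P(Left), equating A's and B's payoffs gives 6q − 1 = −10q + 8 ⇒ q = 9/16.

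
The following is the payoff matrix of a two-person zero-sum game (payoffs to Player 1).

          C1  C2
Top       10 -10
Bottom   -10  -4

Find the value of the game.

-70/13

Row minima: Top → -10, Bottom → -10; maximin = -10.
Column maxima: C1 → 10, C2 → -4; minimax = -4.
-10 ≠ -4, so there is no saddle point; optimal play is mixed.
Let Player 1 play Top with probability p. Expected payoff against C1: 10p + (-10)(1−p) = 20p − 10; against C2: (-10)p + (-4)(1−p) = −6p − 4.
Setting these equal: 20p − 10 = −6p − 4 ⇒ 26p = 6 ⇒ p = 3/13, and the value is (20)·(3/13) − 10 = -70/13.
For Player 2: with q = P(C1), equating Top's and Bottom's payoffs gives 20q − 10 = −6q − 4 ⇒ q = 3/13.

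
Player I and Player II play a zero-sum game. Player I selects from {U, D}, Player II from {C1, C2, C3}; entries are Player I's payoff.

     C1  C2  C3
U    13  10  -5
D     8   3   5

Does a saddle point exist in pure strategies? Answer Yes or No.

Row minima: U → -5, D → 3; maximin = 3.
Column maxima: C1 → 13, C2 → 10, C3 → 5; minimax = 5.
3 ≠ 5, so no pure-strategy equilibrium exists.

No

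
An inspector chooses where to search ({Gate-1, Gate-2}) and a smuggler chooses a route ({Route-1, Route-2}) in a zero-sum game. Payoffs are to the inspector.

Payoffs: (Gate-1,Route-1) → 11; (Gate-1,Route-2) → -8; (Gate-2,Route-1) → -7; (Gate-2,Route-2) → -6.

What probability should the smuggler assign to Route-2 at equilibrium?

9/10

Row minima: Gate-1 → -8, Gate-2 → -7; maximin = -7.
Column maxima: Route-1 → 11, Route-2 → -6; minimax = -6.
-7 ≠ -6, so there is no saddle point; optimal play is mixed.
Let the inspector play Gate-1 with probability p. Expected payoff against Route-1: 11p + (-7)(1−p) = 18p − 7; against Route-2: (-8)p + (-6)(1−p) = −2p − 6.
Setting these equal: 18p − 7 = −2p − 6 ⇒ 20p = 1 ⇒ p = 1/20, and the value is (18)·(1/20) − 7 = -61/10.
For the smuggler: with q = P(Route-1), equating Gate-1's and Gate-2's payoffs gives 19q − 8 = −q − 6 ⇒ q = 1/10.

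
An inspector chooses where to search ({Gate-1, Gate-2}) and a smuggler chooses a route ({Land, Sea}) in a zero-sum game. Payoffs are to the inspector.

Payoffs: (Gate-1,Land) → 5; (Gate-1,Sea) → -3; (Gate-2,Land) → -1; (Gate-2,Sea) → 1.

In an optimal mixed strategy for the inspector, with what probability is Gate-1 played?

Row minima: Gate-1 → -3, Gate-2 → -1; maximin = -1.
Column maxima: Land → 5, Sea → 1; minimax = 1.
-1 ≠ 1, so there is no saddle point; optimal play is mixed.
Let the inspector play Gate-1 with probability p. Expected payoff against Land: 5p + (-1)(1−p) = 6p − 1; against Sea: (-3)p + 1(1−p) = −4p + 1.
Setting these equal: 6p − 1 = −4p + 1 ⇒ 10p = 2 ⇒ p = 1/5, and the value is (6)·(1/5) − 1 = 1/5.
For the smuggler: with q = P(Land), equating Gate-1's and Gate-2's payoffs gives 8q − 3 = −2q + 1 ⇒ q = 2/5.

1/5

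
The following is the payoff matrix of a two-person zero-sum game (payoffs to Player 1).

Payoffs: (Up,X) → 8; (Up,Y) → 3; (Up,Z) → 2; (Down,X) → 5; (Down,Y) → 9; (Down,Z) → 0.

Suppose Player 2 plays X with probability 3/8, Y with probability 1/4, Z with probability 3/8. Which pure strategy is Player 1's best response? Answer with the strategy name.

Expected payoff of Up: (3/8)·8 + (1/4)·3 + (3/8)·2 = 9/2.
Expected payoff of Down: (3/8)·5 + (1/4)·9 + (3/8)·0 = 33/8.
The largest is 9/2, so Player 1's best response is Up.

Up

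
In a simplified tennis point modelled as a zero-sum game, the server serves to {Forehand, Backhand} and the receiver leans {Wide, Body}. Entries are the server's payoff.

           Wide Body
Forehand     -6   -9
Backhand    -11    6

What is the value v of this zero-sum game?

Row minima: Forehand → -9, Backhand → -11; maximin = -9.
Column maxima: Wide → -6, Body → 6; minimax = -6.
-9 ≠ -6, so there is no saddle point; optimal play is mixed.
Let the server play Forehand with probability p. Expected payoff against Wide: (-6)p + (-11)(1−p) = 5p − 11; against Body: (-9)p + 6(1−p) = −15p + 6.
Setting these equal: 5p − 11 = −15p + 6 ⇒ 20p = 17 ⇒ p = 17/20, and the value is (5)·(17/20) − 11 = -27/4.
For the receiver: with q = P(Wide), equating Forehand's and Backhand's payoffs gives 3q − 9 = −17q + 6 ⇒ q = 3/4.

-27/4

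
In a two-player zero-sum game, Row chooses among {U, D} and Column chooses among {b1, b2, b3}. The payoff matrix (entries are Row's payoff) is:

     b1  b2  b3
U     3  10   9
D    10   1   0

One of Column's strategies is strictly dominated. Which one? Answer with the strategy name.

b2

b3 holds Row's payoff strictly below b2 in every row: 9 < 10, 0 < 1.
So b2 is strictly dominated for Column.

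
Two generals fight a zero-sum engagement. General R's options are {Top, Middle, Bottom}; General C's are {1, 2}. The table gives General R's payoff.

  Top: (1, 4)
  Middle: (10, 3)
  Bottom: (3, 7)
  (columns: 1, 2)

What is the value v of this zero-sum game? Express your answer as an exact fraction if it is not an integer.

61/11

Row minima: Top → 1, Middle → 3, Bottom → 3; maximin = 3.
Column maxima: 1 → 10, 2 → 7; minimax = 7.
3 ≠ 7, so there is no saddle point; optimal play is mixed.
Top is strictly dominated by Bottom, so General R never plays it.
On the remaining 2×2 (Middle, Bottom vs 1, 2):
Let General R play Middle with probability p. Expected payoff against 1: 10p + 3(1−p) = 7p + 3; against 2: 3p + 7(1−p) = −4p + 7.
Setting these equal: 7p + 3 = −4p + 7 ⇒ 11p = 4 ⇒ p = 4/11, and the value is (7)·(4/11) + 3 = 61/11.
For General C: with q = P(1), equating Middle's and Bottom's payoffs gives 7q + 3 = −4q + 7 ⇒ q = 4/11.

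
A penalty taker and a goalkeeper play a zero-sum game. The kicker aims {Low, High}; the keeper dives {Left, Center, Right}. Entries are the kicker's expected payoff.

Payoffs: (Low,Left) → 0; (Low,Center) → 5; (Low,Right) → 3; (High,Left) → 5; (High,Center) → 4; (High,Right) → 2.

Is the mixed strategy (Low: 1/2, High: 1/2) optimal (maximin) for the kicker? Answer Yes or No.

Against Left this mix gives (1/2)·0 + (1/2)·5 = 5/2.
Against Center this mix gives (1/2)·5 + (1/2)·4 = 9/2.
Against Right this mix gives (1/2)·3 + (1/2)·2 = 5/2.
All of the keeper's active replies (Left, Right) yield 5/2, and no column does worse for the kicker. The mix makes the keeper indifferent and guarantees 5/2, so it is optimal.

Yes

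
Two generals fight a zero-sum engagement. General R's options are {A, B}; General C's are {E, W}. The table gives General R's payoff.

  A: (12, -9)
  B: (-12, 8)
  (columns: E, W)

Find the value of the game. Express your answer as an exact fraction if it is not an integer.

-12/41

Row minima: A → -9, B → -12; maximin = -9.
Column maxima: E → 12, W → 8; minimax = 8.
-9 ≠ 8, so there is no saddle point; optimal play is mixed.
Let General R play A with probability p. Expected payoff against E: 12p + (-12)(1−p) = 24p − 12; against W: (-9)p + 8(1−p) = −17p + 8.
Setting these equal: 24p − 12 = −17p + 8 ⇒ 41p = 20 ⇒ p = 20/41, and the value is (24)·(20/41) − 12 = -12/41.
For General C: with q = P(E), equating A's and B's payoffs gives 21q − 9 = −20q + 8 ⇒ q = 17/41.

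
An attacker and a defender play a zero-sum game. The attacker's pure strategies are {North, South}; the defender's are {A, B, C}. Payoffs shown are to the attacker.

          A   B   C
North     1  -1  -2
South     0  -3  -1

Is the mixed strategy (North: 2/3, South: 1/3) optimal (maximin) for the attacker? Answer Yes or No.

Against A this mix gives (2/3)·1 + (1/3)·0 = 2/3.
Against B this mix gives (2/3)·(-1) + (1/3)·(-3) = -5/3.
Against C this mix gives (2/3)·(-2) + (1/3)·(-1) = -5/3.
All of the defender's active replies (B, C) yield -5/3, and no column does worse for the attacker. The mix makes the defender indifferent and guarantees -5/3, so it is optimal.

Yes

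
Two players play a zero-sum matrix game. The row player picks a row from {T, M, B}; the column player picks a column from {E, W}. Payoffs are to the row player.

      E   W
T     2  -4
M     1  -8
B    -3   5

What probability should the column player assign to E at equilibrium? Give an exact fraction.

9/14

Row minima: T → -4, M → -8, B → -3; maximin = -3.
Column maxima: E → 2, W → 5; minimax = 2.
-3 ≠ 2, so there is no saddle point; optimal play is mixed.
M is strictly dominated by T, so the row player never plays it.
On the remaining 2×2 (T, B vs E, W):
Let the row player play T with probability p. Expected payoff against E: 2p + (-3)(1−p) = 5p − 3; against W: (-4)p + 5(1−p) = −9p + 5.
Setting these equal: 5p − 3 = −9p + 5 ⇒ 14p = 8 ⇒ p = 4/7, and the value is (5)·(4/7) − 3 = -1/7.
For the column player: with q = P(E), equating T's and B's payoffs gives 6q − 4 = −8q + 5 ⇒ q = 9/14.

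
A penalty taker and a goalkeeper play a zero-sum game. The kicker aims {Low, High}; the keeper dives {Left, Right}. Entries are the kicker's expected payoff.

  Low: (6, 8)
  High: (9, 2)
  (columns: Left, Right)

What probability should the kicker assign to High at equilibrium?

Row minima: Low → 6, High → 2; maximin = 6.
Column maxima: Left → 9, Right → 8; minimax = 8.
6 ≠ 8, so there is no saddle point; optimal play is mixed.
Let the kicker play Low with probability p. Expected payoff against Left: 6p + 9(1−p) = −3p + 9; against Right: 8p + 2(1−p) = 6p + 2.
Setting these equal: −3p + 9 = 6p + 2 ⇒ −9p = -7 ⇒ p = 7/9, and the value is (-3)·(7/9) + 9 = 20/3.
For the keeper: with q = P(Left), equating Low's and High's payoffs gives −2q + 8 = 7q + 2 ⇒ q = 2/3.

2/9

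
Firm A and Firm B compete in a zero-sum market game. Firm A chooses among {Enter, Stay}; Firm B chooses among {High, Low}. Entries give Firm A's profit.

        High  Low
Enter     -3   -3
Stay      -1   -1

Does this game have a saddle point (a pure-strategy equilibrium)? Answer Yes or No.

Yes

Row minima: Enter → -3, Stay → -1; maximin = -1.
Column maxima: High → -1, Low → -1; minimax = -1.
maximin = minimax = -1, so a saddle point exists.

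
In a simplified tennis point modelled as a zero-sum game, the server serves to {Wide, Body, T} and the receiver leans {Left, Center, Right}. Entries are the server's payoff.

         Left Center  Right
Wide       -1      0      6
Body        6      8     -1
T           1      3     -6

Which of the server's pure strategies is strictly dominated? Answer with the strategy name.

Body gives a strictly higher payoff than T against every column: 6 > 1, 8 > 3, -1 > -6.
So T is strictly dominated and the server never plays it.

T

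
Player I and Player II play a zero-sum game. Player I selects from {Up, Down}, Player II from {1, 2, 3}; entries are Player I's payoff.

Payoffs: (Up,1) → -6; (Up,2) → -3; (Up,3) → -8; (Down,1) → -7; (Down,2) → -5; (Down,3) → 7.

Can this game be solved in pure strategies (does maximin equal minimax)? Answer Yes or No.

Row minima: Up → -8, Down → -7; maximin = -7.
Column maxima: 1 → -6, 2 → -3, 3 → 7; minimax = -6.
-7 ≠ -6, so no pure-strategy equilibrium exists.

No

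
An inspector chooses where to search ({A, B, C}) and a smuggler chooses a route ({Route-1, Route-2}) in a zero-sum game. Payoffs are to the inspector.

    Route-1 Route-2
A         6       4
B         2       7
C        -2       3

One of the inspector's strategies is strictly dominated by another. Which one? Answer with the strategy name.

C

A gives a strictly higher payoff than C against every column: 6 > -2, 4 > 3.
So C is strictly dominated and the inspector never plays it.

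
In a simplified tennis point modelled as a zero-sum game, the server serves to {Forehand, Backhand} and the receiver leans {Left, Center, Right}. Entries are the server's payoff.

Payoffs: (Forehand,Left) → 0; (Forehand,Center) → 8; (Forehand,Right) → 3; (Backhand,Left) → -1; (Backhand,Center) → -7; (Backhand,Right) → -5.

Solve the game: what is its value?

Row minima: Forehand → 0, Backhand → -7; maximin = 0.
Column maxima: Left → 0, Center → 8, Right → 3; minimax = 0.
Since maximin = minimax = 0, there is a saddle point and the value is 0.

0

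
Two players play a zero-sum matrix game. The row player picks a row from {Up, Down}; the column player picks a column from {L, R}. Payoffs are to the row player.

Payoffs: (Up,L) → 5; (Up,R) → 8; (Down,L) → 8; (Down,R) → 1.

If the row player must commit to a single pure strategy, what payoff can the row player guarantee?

5

Row minima: Up → 5, Down → 1.
The best of these is 5.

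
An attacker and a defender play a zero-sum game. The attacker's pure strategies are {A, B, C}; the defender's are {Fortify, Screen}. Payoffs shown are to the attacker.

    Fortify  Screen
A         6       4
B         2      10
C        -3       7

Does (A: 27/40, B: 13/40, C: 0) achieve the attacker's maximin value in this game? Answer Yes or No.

No

Against Fortify this mix gives (27/40)·6 + (13/40)·2 = 47/10.
Against Screen this mix gives (27/40)·4 + (13/40)·10 = 119/20.
The defender will play Fortify, holding the attacker to 47/10. Shifting weight toward the row that does better against Fortify would raise this floor (the equalizing mix achieves 26/5 against both Fortify and Screen), so the proposed strategy is not optimal.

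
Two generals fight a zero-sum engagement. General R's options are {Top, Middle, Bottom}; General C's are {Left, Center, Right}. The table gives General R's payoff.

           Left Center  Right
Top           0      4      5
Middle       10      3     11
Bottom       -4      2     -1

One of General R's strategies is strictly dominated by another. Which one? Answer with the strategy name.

Top gives a strictly higher payoff than Bottom against every column: 0 > -4, 4 > 2, 5 > -1.
So Bottom is strictly dominated and General R never plays it.

Bottom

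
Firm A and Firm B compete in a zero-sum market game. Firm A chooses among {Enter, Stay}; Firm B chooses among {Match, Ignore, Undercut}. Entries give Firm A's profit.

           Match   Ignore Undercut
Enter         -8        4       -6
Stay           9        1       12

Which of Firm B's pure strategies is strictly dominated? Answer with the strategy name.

Match holds Firm A's payoff strictly below Undercut in every row: -8 < -6, 9 < 12.
So Undercut is strictly dominated for Firm B.

Undercut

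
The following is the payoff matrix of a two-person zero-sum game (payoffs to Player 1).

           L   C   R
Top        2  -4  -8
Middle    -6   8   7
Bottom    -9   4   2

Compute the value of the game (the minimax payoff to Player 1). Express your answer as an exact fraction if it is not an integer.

-34/23

Row minima: Top → -8, Middle → -6, Bottom → -9; maximin = -6.
Column maxima: L → 2, C → 8, R → 7; minimax = 2.
-6 ≠ 2, so there is no saddle point; optimal play is mixed.
Bottom is strictly dominated by Middle, so Player 1 never plays it.
C is strictly dominated by R (it gives Player 1 strictly more in every row), so Player 2 never plays it.
On the remaining 2×2 (Top, Middle vs L, R):
Let Player 1 play Top with probability p. Expected payoff against L: 2p + (-6)(1−p) = 8p − 6; against R: (-8)p + 7(1−p) = −15p + 7.
Setting these equal: 8p − 6 = −15p + 7 ⇒ 23p = 13 ⇒ p = 13/23, and the value is (8)·(13/23) − 6 = -34/23.
For Player 2: with q = P(L), equating Top's and Middle's payoffs gives 10q − 8 = −13q + 7 ⇒ q = 15/23.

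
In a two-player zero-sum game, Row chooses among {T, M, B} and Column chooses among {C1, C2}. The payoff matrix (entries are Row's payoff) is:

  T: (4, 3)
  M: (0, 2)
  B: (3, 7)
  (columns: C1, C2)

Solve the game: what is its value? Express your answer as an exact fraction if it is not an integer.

19/5

Row minima: T → 3, M → 0, B → 3; maximin = 3.
Column maxima: C1 → 4, C2 → 7; minimax = 4.
3 ≠ 4, so there is no saddle point; optimal play is mixed.
M is strictly dominated by T, so Row never plays it.
On the remaining 2×2 (T, B vs C1, C2):
Let Row play T with probability p. Expected payoff against C1: 4p + 3(1−p) = p + 3; against C2: 3p + 7(1−p) = −4p + 7.
Setting these equal: p + 3 = −4p + 7 ⇒ 5p = 4 ⇒ p = 4/5, and the value is (1)·(4/5) + 3 = 19/5.
For Column: with q = P(C1), equating T's and B's payoffs gives q + 3 = −4q + 7 ⇒ q = 4/5.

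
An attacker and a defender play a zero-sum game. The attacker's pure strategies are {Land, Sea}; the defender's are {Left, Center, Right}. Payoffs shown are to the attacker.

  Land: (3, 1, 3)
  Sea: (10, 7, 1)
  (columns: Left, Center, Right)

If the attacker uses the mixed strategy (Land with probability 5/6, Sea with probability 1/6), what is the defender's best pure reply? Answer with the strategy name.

Center

If the defender plays Left, the attacker's expected payoff is (5/6)·3 + (1/6)·10 = 25/6.
If the defender plays Center, the attacker's expected payoff is (5/6)·1 + (1/6)·7 = 2.
If the defender plays Right, the attacker's expected payoff is (5/6)·3 + (1/6)·1 = 8/3.
The defender minimizes the attacker's payoff; the smallest is 2, so the best response is Center.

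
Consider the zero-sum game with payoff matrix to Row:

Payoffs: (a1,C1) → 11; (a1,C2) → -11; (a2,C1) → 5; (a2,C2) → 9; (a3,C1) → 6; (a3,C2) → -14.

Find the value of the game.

77/13

Row minima: a1 → -11, a2 → 5, a3 → -14; maximin = 5.
Column maxima: C1 → 11, C2 → 9; minimax = 9.
5 ≠ 9, so there is no saddle point; optimal play is mixed.
a3 is strictly dominated by a1, so Row never plays it.
On the remaining 2×2 (a1, a2 vs C1, C2):
Let Row play a1 with probability p. Expected payoff against C1: 11p + 5(1−p) = 6p + 5; against C2: (-11)p + 9(1−p) = −20p + 9.
Setting these equal: 6p + 5 = −20p + 9 ⇒ 26p = 4 ⇒ p = 2/13, and the value is (6)·(2/13) + 5 = 77/13.
For Column: with q = P(C1), equating a1's and a2's payoffs gives 22q − 11 = −4q + 9 ⇒ q = 10/13.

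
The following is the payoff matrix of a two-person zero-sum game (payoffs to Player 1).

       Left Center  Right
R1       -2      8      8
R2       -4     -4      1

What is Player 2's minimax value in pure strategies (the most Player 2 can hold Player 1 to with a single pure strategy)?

Column maxima: Left → -2, Center → 8, Right → 8.
The smallest of these is -2.

-2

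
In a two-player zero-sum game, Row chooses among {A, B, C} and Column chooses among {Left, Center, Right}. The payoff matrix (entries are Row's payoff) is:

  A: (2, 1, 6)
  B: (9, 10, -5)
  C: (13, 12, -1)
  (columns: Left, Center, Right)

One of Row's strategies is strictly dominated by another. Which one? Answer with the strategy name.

C gives a strictly higher payoff than B against every column: 13 > 9, 12 > 10, -1 > -5.
So B is strictly dominated and Row never plays it.

B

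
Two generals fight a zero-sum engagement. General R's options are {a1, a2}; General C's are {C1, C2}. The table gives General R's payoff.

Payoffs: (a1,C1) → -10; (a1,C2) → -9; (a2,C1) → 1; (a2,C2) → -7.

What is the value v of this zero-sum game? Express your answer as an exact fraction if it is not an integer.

-7

Row minima: a1 → -10, a2 → -7; maximin = -7.
Column maxima: C1 → 1, C2 → -7; minimax = -7.
Since maximin = minimax = -7, there is a saddle point and the value is -7.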